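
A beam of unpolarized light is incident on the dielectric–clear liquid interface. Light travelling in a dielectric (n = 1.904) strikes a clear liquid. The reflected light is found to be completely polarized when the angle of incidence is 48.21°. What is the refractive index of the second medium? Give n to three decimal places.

Brewster's law: tan θ_B = n₂/n₁ (light incident in a dielectric, refracted into a clear liquid).
n₂ = n₁ tan θ_B = 1.904 × tan 48.21° = 2.130.

n ≈ 2.130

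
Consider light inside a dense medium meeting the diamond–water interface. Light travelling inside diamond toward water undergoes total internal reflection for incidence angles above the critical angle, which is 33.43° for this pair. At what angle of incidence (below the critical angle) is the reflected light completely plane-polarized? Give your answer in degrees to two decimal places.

n₂/n₁ = sin θ_c = sin 33.43° = 0.5509.
tan θ_B equals the same ratio, so θ_B = arctan(0.5509) = 28.85°.

θ_B ≈ 28.85°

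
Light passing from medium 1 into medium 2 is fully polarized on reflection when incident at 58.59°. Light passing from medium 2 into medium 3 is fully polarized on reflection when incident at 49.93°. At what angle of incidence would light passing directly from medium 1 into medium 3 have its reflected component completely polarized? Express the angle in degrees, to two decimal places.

tan θ_B(1→2) = n₂/n₁ = tan 58.59° = 1.6376.
tan θ_B(2→3) = n₃/n₂ = tan 49.93° = 1.1888.
Multiplying, n₃/n₁ = 1.6376 × 1.1888 = 1.9468, and θ_B(1→3) = arctan 1.9468 = 62.81°.

θ_B ≈ 62.81°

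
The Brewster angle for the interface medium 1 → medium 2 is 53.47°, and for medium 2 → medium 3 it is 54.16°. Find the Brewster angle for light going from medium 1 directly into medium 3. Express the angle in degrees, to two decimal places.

θ_B ≈ 61.85°

n₂/n₁ = tan 53.47° = 1.3499 and n₃/n₂ = tan 54.16° = 1.3845.
Multiplying, n₃/n₁ = 1.3499 × 1.3845 = 1.8690, and θ_B(1→3) = arctan 1.8690 = 61.85°.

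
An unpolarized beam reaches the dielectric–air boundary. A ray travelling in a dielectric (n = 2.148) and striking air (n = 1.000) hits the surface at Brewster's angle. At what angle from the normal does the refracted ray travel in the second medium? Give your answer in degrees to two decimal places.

θ_B = arctan(n₂/n₁) = arctan(1.000/2.148) = 24.96°.
The refracted ray is perpendicular to the reflected ray, so θ_t = 90° − θ_B = 65.04°.

θ_t ≈ 65.04°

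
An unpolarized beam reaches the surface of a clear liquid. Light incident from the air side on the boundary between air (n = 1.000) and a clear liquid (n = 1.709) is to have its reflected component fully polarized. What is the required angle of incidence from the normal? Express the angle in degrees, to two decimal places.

At Brewster's angle the reflected and refracted rays are perpendicular, which with Snell's law gives tan θ_B = n₂/n₁.
Here n₂/n₁ = 1.709/1.000 = 1.7090, and Brewster's law gives tan θ_B = n₂/n₁.
So θ_B = arctan 1.7090 = 59.67°.

θ_B ≈ 59.67°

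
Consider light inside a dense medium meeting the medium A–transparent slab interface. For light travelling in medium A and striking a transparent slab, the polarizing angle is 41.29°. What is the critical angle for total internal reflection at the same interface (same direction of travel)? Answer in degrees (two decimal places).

n₂/n₁ = tan 41.29° = 0.8782; the critical angle satisfies sin θ_c = n₂/n₁.
θ_c = arcsin(0.8782) = 61.43°.

θ_c ≈ 61.43°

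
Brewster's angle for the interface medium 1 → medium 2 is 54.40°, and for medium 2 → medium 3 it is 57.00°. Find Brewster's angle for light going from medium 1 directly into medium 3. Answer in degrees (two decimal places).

Each Brewster angle gives a ratio: n₂/n₁ = tan 54.40° = 1.3968, n₃/n₂ = tan 57.00° = 1.5399.
Multiplying, n₃/n₁ = 1.3968 × 1.5399 = 2.1509, and θ_B(1→3) = arctan 2.1509 = 65.06°.

θ_B ≈ 65.06°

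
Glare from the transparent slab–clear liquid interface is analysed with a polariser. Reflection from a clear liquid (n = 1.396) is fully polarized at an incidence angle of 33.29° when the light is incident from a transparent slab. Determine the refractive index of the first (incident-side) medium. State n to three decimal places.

n ≈ 2.126

Brewster's law: tan θ_B = n₂/n₁ (light incident in a transparent slab, refracted into a clear liquid).
n₁ = n₂ / tan θ_B = 1.396 / tan 33.29° = 2.126.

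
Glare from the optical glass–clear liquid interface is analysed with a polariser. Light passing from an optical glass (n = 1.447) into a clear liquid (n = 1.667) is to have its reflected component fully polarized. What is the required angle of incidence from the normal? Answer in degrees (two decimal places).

Here n₂/n₁ = 1.667/1.447 = 1.1520, and Brewster's law gives tan θ_B = n₂/n₁. Taking the arctangent, θ_B = 49.04°.

θ_B ≈ 49.04°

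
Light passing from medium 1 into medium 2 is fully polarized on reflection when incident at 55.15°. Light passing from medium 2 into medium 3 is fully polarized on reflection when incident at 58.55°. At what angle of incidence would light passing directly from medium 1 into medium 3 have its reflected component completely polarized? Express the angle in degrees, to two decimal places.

θ_B ≈ 66.93°

tan θ_B(1→2) = n₂/n₁ = tan 55.15° = 1.4361.
tan θ_B(2→3) = n₃/n₂ = tan 58.55° = 1.6351.
Multiplying, n₃/n₁ = 1.4361 × 1.6351 = 2.3482, and θ_B(1→3) = arctan 2.3482 = 66.93°.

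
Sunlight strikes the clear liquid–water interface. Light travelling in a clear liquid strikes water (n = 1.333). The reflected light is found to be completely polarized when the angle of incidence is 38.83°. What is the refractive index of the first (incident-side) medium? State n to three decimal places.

n ≈ 1.656

Brewster's law: tan θ_B = n₂/n₁ (light incident in a clear liquid, refracted into water).
n₁ = n₂ / tan θ_B = 1.333 / tan 38.83° = 1.656.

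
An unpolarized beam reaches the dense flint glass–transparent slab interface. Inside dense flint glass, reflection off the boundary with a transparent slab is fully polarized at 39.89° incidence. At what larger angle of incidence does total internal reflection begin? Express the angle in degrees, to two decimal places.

θ_c ≈ 56.70°

n₂/n₁ = tan 39.89° = 0.8358; the critical angle satisfies sin θ_c = n₂/n₁.
θ_c = arcsin(0.8358) = 56.70°.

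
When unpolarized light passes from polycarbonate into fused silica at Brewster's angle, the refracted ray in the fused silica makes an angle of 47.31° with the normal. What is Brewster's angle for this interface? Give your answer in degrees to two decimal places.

Since the reflected and refracted rays are at right angles at the polarizing angle, θ_B + θ_t = 90°.
So θ_B = 90° − θ_t = 90° − 47.31° = 42.69°.

θ_B ≈ 42.69°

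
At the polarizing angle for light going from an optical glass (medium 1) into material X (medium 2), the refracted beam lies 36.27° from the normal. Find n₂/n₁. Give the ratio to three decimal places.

n₂/n₁ ≈ 1.363

θ_B + θ_t = 90°, so θ_B = 90° − 36.27° = 53.73°.
Then n₂/n₁ = tan θ_B = tan 53.73° = 1.363.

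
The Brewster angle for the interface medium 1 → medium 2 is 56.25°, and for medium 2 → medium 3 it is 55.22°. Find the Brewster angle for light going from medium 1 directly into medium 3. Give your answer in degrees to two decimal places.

θ_B ≈ 65.11°

tan θ_B(1→2) = n₂/n₁ = tan 56.25° = 1.4966.
tan θ_B(2→3) = n₃/n₂ = tan 55.22° = 1.4399.
Multiplying, n₃/n₁ = 1.4966 × 1.4399 = 2.1549, and θ_B(1→3) = arctan 2.1549 = 65.11°.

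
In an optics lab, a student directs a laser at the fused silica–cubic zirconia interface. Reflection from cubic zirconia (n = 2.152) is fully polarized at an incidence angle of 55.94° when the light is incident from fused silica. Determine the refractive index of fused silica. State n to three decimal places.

At Brewster's angle, tan θ_B = n₂/n₁ with n₁ on the incident side (fused silica) and n₂ on the transmitted side (cubic zirconia).
n₁ = n₂ / tan θ_B = 2.152 / tan 55.94° = 1.455.

n ≈ 1.455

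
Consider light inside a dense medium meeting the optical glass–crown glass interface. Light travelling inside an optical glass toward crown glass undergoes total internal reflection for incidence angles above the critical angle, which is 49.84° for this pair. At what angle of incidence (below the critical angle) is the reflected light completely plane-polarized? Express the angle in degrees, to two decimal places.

θ_B ≈ 37.39°

n₂/n₁ = sin θ_c = sin 49.84° = 0.7642.
tan θ_B equals the same ratio, so θ_B = arctan(0.7642) = 37.39°.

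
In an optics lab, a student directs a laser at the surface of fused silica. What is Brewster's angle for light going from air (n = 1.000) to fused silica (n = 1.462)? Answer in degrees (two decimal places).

tan θ_B = n₂/n₁ = 1.462/1.000 = 1.4620.
So θ_B = arctan 1.4620 = 55.63°.

θ_B ≈ 55.63°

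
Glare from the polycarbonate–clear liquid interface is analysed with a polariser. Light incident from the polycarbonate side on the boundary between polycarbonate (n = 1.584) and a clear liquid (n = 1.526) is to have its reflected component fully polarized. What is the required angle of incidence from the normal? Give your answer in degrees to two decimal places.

θ_B ≈ 43.93°

At Brewster's angle the reflected and refracted rays are perpendicular, which with Snell's law gives tan θ_B = n₂/n₁.
Here n₂/n₁ = 1.526/1.584 = 0.9634, and Brewster's law gives tan θ_B = n₂/n₁.
θ_B = arctan(0.9634) = 43.93°.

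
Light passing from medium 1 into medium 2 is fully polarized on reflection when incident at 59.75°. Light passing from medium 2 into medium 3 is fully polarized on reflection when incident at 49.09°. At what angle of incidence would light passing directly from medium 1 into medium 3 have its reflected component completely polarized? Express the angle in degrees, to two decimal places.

tan θ_B(1→2) = n₂/n₁ = tan 59.75° = 1.7147.
tan θ_B(2→3) = n₃/n₂ = tan 49.09° = 1.1540.
Multiplying, n₃/n₁ = 1.7147 × 1.1540 = 1.9788, and θ_B(1→3) = arctan 1.9788 = 63.19°.

θ_B ≈ 63.19°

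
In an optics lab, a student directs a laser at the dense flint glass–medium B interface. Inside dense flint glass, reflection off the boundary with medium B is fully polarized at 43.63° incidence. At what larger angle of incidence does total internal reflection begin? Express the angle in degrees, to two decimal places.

tan θ_B = n₂/n₁ = tan 43.63° = 0.9533.
Total internal reflection: sin θ_c = n₂/n₁ = 0.9533.
θ_c = arcsin(0.9533) = 72.42°.

θ_c ≈ 72.42°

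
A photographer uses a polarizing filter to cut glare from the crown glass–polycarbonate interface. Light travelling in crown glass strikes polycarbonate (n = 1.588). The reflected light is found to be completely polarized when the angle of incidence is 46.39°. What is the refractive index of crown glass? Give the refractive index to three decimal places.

Full polarization of the reflected beam means tan θ_B = n₂/n₁, where n₁ is the incident medium (crown glass).
n₁ = n₂ / tan θ_B = 1.588 / tan 46.39° = 1.513.

n ≈ 1.513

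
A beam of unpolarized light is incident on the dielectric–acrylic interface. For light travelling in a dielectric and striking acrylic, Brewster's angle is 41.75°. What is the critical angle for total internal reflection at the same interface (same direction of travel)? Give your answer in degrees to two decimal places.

θ_c ≈ 63.19°

n₂/n₁ = tan 41.75° = 0.8925; the critical angle satisfies sin θ_c = n₂/n₁.
θ_c = arcsin(0.8925) = 63.19°.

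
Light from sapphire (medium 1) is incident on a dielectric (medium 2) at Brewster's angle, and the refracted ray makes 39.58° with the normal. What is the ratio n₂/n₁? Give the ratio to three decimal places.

n₂/n₁ ≈ 1.210

θ_B + θ_t = 90°, so θ_B = 90° − 39.58° = 50.42°.
Then n₂/n₁ = tan θ_B = tan 50.42° = 1.210.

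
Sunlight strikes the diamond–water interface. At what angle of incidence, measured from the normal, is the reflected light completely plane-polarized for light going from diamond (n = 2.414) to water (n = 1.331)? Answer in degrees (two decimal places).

θ_B ≈ 28.87°

Here n₂/n₁ = 1.331/2.414 = 0.5514, and Brewster's law gives tan θ_B = n₂/n₁.
So θ_B = arctan 0.5514 = 28.87°.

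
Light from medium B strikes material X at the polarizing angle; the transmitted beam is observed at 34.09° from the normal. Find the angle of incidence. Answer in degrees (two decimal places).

θ_B ≈ 55.91°

Brewster's condition makes the reflected and refracted beams perpendicular: θ_B + θ_t = 90°.
So θ_B = 90° − θ_t = 90° − 34.09° = 55.91°.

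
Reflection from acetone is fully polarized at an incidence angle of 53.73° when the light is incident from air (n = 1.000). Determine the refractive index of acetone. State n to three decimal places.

At the Brewster angle, tan θ_B = n₂/n₁ with n₁ on the incident side (air) and n₂ on the transmitted side (acetone).
n₂ = n₁ tan θ_B = 1.000 × tan 53.73° = 1.363.

n ≈ 1.363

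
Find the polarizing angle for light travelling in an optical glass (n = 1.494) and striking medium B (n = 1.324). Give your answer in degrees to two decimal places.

The reflected p-component vanishes when tan θ_B = n₂/n₁.
Here n₂/n₁ = 1.324/1.494 = 0.8862, and Brewster's law gives tan θ_B = n₂/n₁.
So θ_B = arctan 0.8862 = 41.55°.

θ_B ≈ 41.55°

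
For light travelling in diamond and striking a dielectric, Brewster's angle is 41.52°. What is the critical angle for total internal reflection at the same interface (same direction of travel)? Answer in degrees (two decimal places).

θ_c ≈ 62.29°

n₂/n₁ = tan 41.52° = 0.8853; the critical angle satisfies sin θ_c = n₂/n₁.
θ_c = arcsin(0.8853) = 62.29°.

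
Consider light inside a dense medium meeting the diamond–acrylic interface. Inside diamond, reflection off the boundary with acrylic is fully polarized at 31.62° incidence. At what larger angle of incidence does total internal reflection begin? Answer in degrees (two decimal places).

θ_c ≈ 38.00°

From Brewster, n₂/n₁ = tan θ_B = tan 31.62° = 0.6157.
Then sin θ_c = n₂/n₁ = 0.6157, so θ_c = arcsin 0.6157 = 38.00°.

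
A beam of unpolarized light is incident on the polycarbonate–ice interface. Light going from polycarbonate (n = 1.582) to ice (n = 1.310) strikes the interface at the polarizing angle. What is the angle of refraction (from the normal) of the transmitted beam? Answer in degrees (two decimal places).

tan θ_B = n₂/n₁ = 1.310/1.582 = 0.8281, so θ_B = 39.63°.
Since θ_B + θ_t = 90° at Brewster incidence, θ_t = 90° − 39.63° = 50.37°.

θ_t ≈ 50.37°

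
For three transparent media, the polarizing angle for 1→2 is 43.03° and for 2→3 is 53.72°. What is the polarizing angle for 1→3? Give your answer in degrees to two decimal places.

n₂/n₁ = tan 43.03° = 0.9335 and n₃/n₂ = tan 53.72° = 1.3623.
n₃/n₁ = 1.2717. Then tan θ_B(1→3) = n₃/n₁, so θ_B(1→3) = arctan(1.2717) = 51.82°.

θ_B ≈ 51.82°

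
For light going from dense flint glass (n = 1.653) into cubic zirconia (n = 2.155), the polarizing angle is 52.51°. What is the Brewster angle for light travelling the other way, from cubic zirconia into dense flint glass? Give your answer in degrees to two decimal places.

θ_B' ≈ 37.49°

Reversing the direction swaps n₁ and n₂, so tan θ_B' = 1/tan θ_B and θ_B' = 90° − θ_B.
Hence θ_B' = 90° − 52.51° = 37.49°.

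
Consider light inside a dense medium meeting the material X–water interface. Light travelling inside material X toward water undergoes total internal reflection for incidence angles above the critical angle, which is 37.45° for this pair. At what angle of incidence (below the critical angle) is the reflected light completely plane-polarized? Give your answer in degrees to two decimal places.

sin θ_c = n₂/n₁, so n₂/n₁ = sin 37.45° = 0.6081.
Brewster: tan θ_B = n₂/n₁ = 0.6081.
θ_B = arctan(0.6081) = 31.30°.

θ_B ≈ 31.30°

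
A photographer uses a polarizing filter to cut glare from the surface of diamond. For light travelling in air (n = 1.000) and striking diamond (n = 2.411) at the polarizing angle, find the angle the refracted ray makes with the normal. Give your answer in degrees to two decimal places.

θ_B = arctan(n₂/n₁) = arctan(2.411/1.000) = 67.47°.
Since θ_B + θ_t = 90° at Brewster incidence, θ_t = 90° − 67.47° = 22.53°.

θ_t ≈ 22.53°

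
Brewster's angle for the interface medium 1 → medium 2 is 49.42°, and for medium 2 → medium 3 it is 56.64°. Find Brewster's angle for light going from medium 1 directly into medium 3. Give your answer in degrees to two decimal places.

Each Brewster angle gives a ratio: n₂/n₁ = tan 49.42° = 1.1675, n₃/n₂ = tan 56.64° = 1.5189.
n₃/n₁ = 1.7734. Then tan θ_B(1→3) = n₃/n₁, so θ_B(1→3) = arctan(1.7734) = 60.58°.

θ_B ≈ 60.58°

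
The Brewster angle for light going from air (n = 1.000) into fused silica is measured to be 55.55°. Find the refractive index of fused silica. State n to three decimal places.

n ≈ 1.458

At the Brewster angle, tan θ_B = n₂/n₁ with n₁ on the incident side (air) and n₂ on the transmitted side (fused silica).
n₂ = n₁ tan θ_B = 1.000 × tan 55.55° = 1.458.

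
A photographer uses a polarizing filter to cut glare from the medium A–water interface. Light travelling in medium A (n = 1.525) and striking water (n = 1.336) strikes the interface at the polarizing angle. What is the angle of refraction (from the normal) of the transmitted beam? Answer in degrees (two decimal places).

First find Brewster's angle: tan θ_B = 1.336/1.525 = 0.8761, giving θ_B = 41.22°.
The refracted ray is perpendicular to the reflected ray, so θ_t = 90° − θ_B = 48.78°.

θ_t ≈ 48.78°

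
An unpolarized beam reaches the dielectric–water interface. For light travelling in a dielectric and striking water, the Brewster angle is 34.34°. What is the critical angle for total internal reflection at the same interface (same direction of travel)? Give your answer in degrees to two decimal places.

tan θ_B = n₂/n₁ = tan 34.34° = 0.6832.
Total internal reflection: sin θ_c = n₂/n₁ = 0.6832.
θ_c = arcsin(0.6832) = 43.09°.

θ_c ≈ 43.09°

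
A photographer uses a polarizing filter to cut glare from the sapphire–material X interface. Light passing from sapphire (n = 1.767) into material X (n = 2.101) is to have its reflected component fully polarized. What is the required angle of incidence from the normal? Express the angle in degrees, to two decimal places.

θ_B ≈ 49.94°

Here n₂/n₁ = 2.101/1.767 = 1.1890, and Brewster's law gives tan θ_B = n₂/n₁. Taking the arctangent, θ_B = 49.94°.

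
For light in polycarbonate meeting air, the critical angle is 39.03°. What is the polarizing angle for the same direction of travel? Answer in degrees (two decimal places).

θ_B ≈ 32.20°

At the critical angle sin θ_c = n₂/n₁, giving n₂/n₁ = sin 39.03° = 0.6297.
Then tan θ_B = n₂/n₁ = 0.6297, so θ_B = arctan 0.6297 = 32.20°.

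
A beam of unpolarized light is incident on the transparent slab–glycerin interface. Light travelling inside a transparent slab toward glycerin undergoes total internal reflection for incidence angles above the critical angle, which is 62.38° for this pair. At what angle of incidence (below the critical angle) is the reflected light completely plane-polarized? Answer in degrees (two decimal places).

At the critical angle sin θ_c = n₂/n₁, giving n₂/n₁ = sin 62.38° = 0.8860.
Then tan θ_B = n₂/n₁ = 0.8860, so θ_B = arctan 0.8860 = 41.54°.

θ_B ≈ 41.54°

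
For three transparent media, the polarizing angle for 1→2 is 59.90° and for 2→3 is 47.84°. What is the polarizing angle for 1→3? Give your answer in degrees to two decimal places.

n₂/n₁ = tan 59.90° = 1.7251 and n₃/n₂ = tan 47.84° = 1.1044.
n₃/n₁ = 1.9052. Then tan θ_B(1→3) = n₃/n₁, so θ_B(1→3) = arctan(1.9052) = 62.31°.

θ_B ≈ 62.31°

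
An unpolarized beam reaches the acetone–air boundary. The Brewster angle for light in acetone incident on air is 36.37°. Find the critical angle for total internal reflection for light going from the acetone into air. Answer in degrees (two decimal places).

n₂/n₁ = tan 36.37° = 0.7365; the critical angle satisfies sin θ_c = n₂/n₁.
θ_c = arcsin(0.7365) = 47.43°.

θ_c ≈ 47.43°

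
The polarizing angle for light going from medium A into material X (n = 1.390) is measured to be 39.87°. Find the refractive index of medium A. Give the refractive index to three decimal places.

n ≈ 1.664

Brewster's law: tan θ_B = n₂/n₁ (light incident in medium A, refracted into material X).
n₁ = n₂ / tan θ_B = 1.390 / tan 39.87° = 1.664.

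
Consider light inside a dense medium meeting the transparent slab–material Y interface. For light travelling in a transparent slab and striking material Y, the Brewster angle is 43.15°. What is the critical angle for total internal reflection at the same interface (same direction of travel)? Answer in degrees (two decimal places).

n₂/n₁ = tan 43.15° = 0.9374; the critical angle satisfies sin θ_c = n₂/n₁.
θ_c = arcsin(0.9374) = 69.62°.

θ_c ≈ 69.62°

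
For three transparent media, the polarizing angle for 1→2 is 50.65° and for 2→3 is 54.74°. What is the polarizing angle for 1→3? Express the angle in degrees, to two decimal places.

θ_B ≈ 59.90°

Each Brewster angle gives a ratio: n₂/n₁ = tan 50.65° = 1.2196, n₃/n₂ = tan 54.74° = 1.4144.
n₃/n₁ = 1.7250. Then tan θ_B(1→3) = n₃/n₁, so θ_B(1→3) = arctan(1.7250) = 59.90°.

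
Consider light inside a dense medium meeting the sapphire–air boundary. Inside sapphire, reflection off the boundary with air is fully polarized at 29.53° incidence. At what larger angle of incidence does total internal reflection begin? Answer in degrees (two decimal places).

From Brewster, n₂/n₁ = tan θ_B = tan 29.53° = 0.5665.
Then sin θ_c = n₂/n₁ = 0.5665, so θ_c = arcsin 0.5665 = 34.50°.

θ_c ≈ 34.50°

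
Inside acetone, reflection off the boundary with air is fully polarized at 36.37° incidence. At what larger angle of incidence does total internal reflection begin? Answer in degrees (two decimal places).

n₂/n₁ = tan 36.37° = 0.7365; the critical angle satisfies sin θ_c = n₂/n₁.
θ_c = arcsin(0.7365) = 47.43°.

θ_c ≈ 47.43°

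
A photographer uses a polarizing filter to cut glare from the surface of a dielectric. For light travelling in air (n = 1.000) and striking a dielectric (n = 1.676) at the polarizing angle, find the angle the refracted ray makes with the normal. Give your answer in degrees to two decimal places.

θ_B = arctan(n₂/n₁) = arctan(1.676/1.000) = 59.18°.
The refracted ray is perpendicular to the reflected ray, so θ_t = 90° − θ_B = 30.82°.

θ_t ≈ 30.82°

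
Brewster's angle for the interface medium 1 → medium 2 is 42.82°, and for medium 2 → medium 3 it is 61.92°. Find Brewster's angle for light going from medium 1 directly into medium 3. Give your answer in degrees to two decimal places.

θ_B ≈ 60.07°

tan θ_B(1→2) = n₂/n₁ = tan 42.82° = 0.9267.
tan θ_B(2→3) = n₃/n₂ = tan 61.92° = 1.8744.
n₃/n₁ = 1.7369. Then tan θ_B(1→3) = n₃/n₁, so θ_B(1→3) = arctan(1.7369) = 60.07°.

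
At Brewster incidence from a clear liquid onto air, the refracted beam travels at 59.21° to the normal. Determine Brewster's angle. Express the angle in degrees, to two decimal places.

Brewster's condition makes the reflected and refracted beams perpendicular: θ_B + θ_t = 90°.
So θ_B = 90° − θ_t = 90° − 59.21° = 30.79°.

θ_B ≈ 30.79°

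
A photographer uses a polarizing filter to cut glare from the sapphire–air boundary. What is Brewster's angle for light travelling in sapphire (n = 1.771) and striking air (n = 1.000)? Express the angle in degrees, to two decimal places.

θ_B ≈ 29.45°

tan θ_B = n₂/n₁ = 1.000/1.771 = 0.5647. Taking the arctangent, θ_B = 29.45°.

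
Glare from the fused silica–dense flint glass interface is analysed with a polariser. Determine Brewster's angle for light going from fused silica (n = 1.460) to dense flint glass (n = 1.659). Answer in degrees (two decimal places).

θ_B ≈ 48.65°

Here n₂/n₁ = 1.659/1.460 = 1.1363, and Brewster's law gives tan θ_B = n₂/n₁.
So θ_B = arctan 1.1363 = 48.65°.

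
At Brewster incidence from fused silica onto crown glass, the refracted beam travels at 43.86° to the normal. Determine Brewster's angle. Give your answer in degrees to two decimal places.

Since the reflected and refracted rays are at right angles at the polarizing angle, θ_B + θ_t = 90°.
So θ_B = 90° − θ_t = 90° − 43.86° = 46.14°.

θ_B ≈ 46.14°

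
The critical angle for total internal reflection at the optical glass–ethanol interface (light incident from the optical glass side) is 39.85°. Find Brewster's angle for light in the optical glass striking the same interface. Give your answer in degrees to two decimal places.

At the critical angle sin θ_c = n₂/n₁, giving n₂/n₁ = sin 39.85° = 0.6408.
Then tan θ_B = n₂/n₁ = 0.6408, so θ_B = arctan 0.6408 = 32.65°.

θ_B ≈ 32.65°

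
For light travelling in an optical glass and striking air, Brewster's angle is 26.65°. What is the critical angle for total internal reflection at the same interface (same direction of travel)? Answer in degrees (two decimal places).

θ_c ≈ 30.12°

From Brewster, n₂/n₁ = tan θ_B = tan 26.65° = 0.5019.
Then sin θ_c = n₂/n₁ = 0.5019, so θ_c = arcsin 0.5019 = 30.12°.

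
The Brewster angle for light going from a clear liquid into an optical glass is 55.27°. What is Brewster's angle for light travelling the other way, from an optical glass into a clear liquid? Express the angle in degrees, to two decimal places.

θ_B' ≈ 34.73°

tan θ_B' = n₁/n₂ = 1/tan θ_B, so θ_B' = 90° − θ_B.
θ_B' = 90° − 55.27° = 34.73°.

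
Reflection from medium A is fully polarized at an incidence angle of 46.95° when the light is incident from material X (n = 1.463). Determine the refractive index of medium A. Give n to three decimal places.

Full polarization of the reflected beam means tan θ_B = n₂/n₁, where n₁ is the incident medium (material X).
n₂ = n₁ tan θ_B = 1.463 × tan 46.95° = 1.566.

n ≈ 1.566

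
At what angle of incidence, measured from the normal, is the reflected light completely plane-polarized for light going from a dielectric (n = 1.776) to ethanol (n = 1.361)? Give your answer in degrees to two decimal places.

Here n₂/n₁ = 1.361/1.776 = 0.7663, and Brewster's law gives tan θ_B = n₂/n₁.
θ_B = arctan(0.7663) = 37.46°.

θ_B ≈ 37.46°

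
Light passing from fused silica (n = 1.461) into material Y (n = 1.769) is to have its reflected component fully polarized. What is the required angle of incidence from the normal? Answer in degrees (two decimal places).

Brewster's condition: tan θ_B = n₂/n₁ = 1.769/1.461 = 1.2108.
θ_B = arctan(1.2108) = 50.45°.

θ_B ≈ 50.45°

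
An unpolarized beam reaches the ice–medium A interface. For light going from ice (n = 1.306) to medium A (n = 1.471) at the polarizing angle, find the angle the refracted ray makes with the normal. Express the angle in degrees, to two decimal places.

θ_B = arctan(n₂/n₁) = arctan(1.471/1.306) = 48.40°.
Since θ_B + θ_t = 90° at Brewster incidence, θ_t = 90° − 48.40° = 41.60°.

θ_t ≈ 41.60°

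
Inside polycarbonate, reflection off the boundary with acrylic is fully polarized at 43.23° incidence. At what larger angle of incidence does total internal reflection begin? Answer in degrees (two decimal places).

From Brewster, n₂/n₁ = tan θ_B = tan 43.23° = 0.9400.
Then sin θ_c = n₂/n₁ = 0.9400, so θ_c = arcsin 0.9400 = 70.06°.

θ_c ≈ 70.06°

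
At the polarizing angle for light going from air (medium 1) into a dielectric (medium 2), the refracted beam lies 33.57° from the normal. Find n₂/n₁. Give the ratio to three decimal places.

θ_B + θ_t = 90°, so θ_B = 90° − 33.57° = 56.43°.
tan θ_B = n₂/n₁, so n₂/n₁ = tan 56.43° = 1.507.

n₂/n₁ ≈ 1.507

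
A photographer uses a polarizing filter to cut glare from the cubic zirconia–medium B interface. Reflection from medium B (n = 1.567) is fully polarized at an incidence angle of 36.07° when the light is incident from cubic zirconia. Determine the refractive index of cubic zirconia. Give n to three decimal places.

n ≈ 2.151

Brewster's law: tan θ_B = n₂/n₁ (light incident in cubic zirconia, refracted into medium B).
n₁ = n₂ / tan θ_B = 1.567 / tan 36.07° = 2.151.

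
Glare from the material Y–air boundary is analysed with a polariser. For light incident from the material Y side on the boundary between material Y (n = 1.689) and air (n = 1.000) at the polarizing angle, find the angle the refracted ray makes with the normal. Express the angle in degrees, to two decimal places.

θ_B = arctan(n₂/n₁) = arctan(1.000/1.689) = 30.63°.
The refracted ray is perpendicular to the reflected ray, so θ_t = 90° − θ_B = 59.37°.

θ_t ≈ 59.37°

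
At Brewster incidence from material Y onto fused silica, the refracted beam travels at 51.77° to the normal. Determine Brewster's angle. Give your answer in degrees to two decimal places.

Since the reflected and refracted rays are at right angles at the polarizing angle, θ_B + θ_t = 90°.
θ_B = 90° − 51.77° = 38.23°.

θ_B ≈ 38.23°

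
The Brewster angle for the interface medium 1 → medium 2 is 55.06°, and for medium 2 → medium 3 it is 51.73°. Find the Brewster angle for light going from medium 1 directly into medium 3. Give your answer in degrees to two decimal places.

θ_B ≈ 61.14°

Each Brewster angle gives a ratio: n₂/n₁ = tan 55.06° = 1.4313, n₃/n₂ = tan 51.73° = 1.2676.
So n₃/n₁ = (n₂/n₁)(n₃/n₂) = 1.4313 × 1.2676 = 1.8143.
θ_B(1→3) = arctan(1.8143) = 61.14°.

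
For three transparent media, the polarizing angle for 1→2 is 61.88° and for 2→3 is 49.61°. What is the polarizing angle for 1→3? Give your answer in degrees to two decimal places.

θ_B ≈ 65.55°

Each Brewster angle gives a ratio: n₂/n₁ = tan 61.88° = 1.8713, n₃/n₂ = tan 49.61° = 1.1754.
n₃/n₁ = 2.1995. Then tan θ_B(1→3) = n₃/n₁, so θ_B(1→3) = arctan(2.1995) = 65.55°.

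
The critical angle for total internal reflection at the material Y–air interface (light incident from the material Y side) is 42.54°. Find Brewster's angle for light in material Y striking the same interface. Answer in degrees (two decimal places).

θ_B ≈ 34.06°

sin θ_c = n₂/n₁, so n₂/n₁ = sin 42.54° = 0.6761.
Brewster: tan θ_B = n₂/n₁ = 0.6761.
θ_B = arctan(0.6761) = 34.06°.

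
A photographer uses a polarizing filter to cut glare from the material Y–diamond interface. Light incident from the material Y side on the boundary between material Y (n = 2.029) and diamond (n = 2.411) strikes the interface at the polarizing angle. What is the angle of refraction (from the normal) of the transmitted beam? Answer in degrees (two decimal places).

θ_B = arctan(n₂/n₁) = arctan(2.411/2.029) = 49.92°.
The refracted ray is perpendicular to the reflected ray, so θ_t = 90° − θ_B = 40.08°.

θ_t ≈ 40.08°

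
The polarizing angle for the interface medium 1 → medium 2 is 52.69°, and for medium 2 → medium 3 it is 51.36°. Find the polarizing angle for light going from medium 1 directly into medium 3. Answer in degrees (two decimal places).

tan θ_B(1→2) = n₂/n₁ = tan 52.69° = 1.3122.
tan θ_B(2→3) = n₃/n₂ = tan 51.36° = 1.2509.
Multiplying, n₃/n₁ = 1.3122 × 1.2509 = 1.6414, and θ_B(1→3) = arctan 1.6414 = 58.65°.

θ_B ≈ 58.65°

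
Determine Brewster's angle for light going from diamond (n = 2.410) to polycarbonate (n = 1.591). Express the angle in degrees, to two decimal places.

Here n₂/n₁ = 1.591/2.410 = 0.6602, and Brewster's law gives tan θ_B = n₂/n₁.
So θ_B = arctan 0.6602 = 33.43°.

θ_B ≈ 33.43°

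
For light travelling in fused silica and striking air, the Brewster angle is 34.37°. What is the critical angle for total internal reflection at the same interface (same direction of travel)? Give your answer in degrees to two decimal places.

From Brewster, n₂/n₁ = tan θ_B = tan 34.37° = 0.6839.
Then sin θ_c = n₂/n₁ = 0.6839, so θ_c = arcsin 0.6839 = 43.15°.

θ_c ≈ 43.15°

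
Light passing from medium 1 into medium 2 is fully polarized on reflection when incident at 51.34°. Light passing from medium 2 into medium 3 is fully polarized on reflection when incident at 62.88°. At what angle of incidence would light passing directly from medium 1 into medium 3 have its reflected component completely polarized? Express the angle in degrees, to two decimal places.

θ_B ≈ 67.72°

Each Brewster angle gives a ratio: n₂/n₁ = tan 51.34° = 1.2500, n₃/n₂ = tan 62.88° = 1.9525.
So n₃/n₁ = (n₂/n₁)(n₃/n₂) = 1.2500 × 1.9525 = 2.4406.
θ_B(1→3) = arctan(2.4406) = 67.72°.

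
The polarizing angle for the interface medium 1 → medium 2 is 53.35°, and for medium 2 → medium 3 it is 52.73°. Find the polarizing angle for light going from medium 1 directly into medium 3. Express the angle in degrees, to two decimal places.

θ_B ≈ 60.48°

tan θ_B(1→2) = n₂/n₁ = tan 53.35° = 1.3440.
tan θ_B(2→3) = n₃/n₂ = tan 52.73° = 1.3141.
n₃/n₁ = 1.7662. Then tan θ_B(1→3) = n₃/n₁, so θ_B(1→3) = arctan(1.7662) = 60.48°.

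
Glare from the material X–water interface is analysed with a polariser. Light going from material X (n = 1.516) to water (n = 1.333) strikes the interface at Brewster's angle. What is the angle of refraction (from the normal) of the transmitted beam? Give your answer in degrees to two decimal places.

tan θ_B = n₂/n₁ = 1.333/1.516 = 0.8793, so θ_B = 41.32°.
Since θ_B + θ_t = 90° at Brewster incidence, θ_t = 90° − 41.32° = 48.68°.

θ_t ≈ 48.68°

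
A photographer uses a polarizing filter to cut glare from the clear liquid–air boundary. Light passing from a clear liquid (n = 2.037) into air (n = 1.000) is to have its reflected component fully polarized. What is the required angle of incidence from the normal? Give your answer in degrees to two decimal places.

θ_B ≈ 26.15°

Brewster's condition: tan θ_B = n₂/n₁ = 1.000/2.037 = 0.4909. Taking the arctangent, θ_B = 26.15°.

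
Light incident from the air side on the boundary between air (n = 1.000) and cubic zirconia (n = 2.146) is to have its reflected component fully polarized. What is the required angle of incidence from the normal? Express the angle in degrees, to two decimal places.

θ_B ≈ 65.02°

The reflected p-component vanishes when tan θ_B = n₂/n₁.
Brewster's condition: tan θ_B = n₂/n₁ = 2.146/1.000 = 2.1460. Taking the arctangent, θ_B = 65.02°.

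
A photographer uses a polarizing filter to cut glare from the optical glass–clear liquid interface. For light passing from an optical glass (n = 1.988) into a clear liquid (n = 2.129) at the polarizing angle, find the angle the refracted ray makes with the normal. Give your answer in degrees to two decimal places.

θ_t ≈ 43.04°

θ_B = arctan(n₂/n₁) = arctan(2.129/1.988) = 46.96°.
Since θ_B + θ_t = 90° at Brewster incidence, θ_t = 90° − 46.96° = 43.04°.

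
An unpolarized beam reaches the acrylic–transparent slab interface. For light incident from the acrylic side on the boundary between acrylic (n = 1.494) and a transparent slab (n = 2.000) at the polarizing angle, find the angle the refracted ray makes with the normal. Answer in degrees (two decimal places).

First find Brewster's angle: tan θ_B = 2.000/1.494 = 1.3387, giving θ_B = 53.24°.
The refracted ray is perpendicular to the reflected ray, so θ_t = 90° − θ_B = 36.76°.

θ_t ≈ 36.76°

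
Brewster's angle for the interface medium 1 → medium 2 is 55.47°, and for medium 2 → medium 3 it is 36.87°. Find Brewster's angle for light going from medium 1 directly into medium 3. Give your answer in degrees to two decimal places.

θ_B ≈ 47.47°

n₂/n₁ = tan 55.47° = 1.4534 and n₃/n₂ = tan 36.87° = 0.7500.
n₃/n₁ = 1.0900. Then tan θ_B(1→3) = n₃/n₁, so θ_B(1→3) = arctan(1.0900) = 47.47°.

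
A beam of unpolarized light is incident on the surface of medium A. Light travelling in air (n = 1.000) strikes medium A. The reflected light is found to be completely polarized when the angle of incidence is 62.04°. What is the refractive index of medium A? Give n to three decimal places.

n ≈ 1.884

At Brewster's angle, tan θ_B = n₂/n₁ with n₁ on the incident side (air) and n₂ on the transmitted side (medium A).
n₂ = n₁ tan θ_B = 1.000 × tan 62.04° = 1.884.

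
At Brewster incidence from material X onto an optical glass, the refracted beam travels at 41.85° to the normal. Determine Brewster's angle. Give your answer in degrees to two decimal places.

θ_B ≈ 48.15°

Since the reflected and refracted rays are at right angles at the polarizing angle, θ_B + θ_t = 90°.
So θ_B = 90° − θ_t = 90° − 41.85° = 48.15°.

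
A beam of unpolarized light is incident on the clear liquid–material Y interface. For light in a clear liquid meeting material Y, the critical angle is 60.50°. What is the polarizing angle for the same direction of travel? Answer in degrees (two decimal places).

At the critical angle sin θ_c = n₂/n₁, giving n₂/n₁ = sin 60.50° = 0.8704.
Then tan θ_B = n₂/n₁ = 0.8704, so θ_B = arctan 0.8704 = 41.03°.

θ_B ≈ 41.03°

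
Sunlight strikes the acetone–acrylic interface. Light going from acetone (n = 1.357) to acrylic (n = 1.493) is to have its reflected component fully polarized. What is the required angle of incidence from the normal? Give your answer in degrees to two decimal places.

Brewster's condition: tan θ_B = n₂/n₁ = 1.493/1.357 = 1.1002.
θ_B = arctan(1.1002) = 47.73°.

θ_B ≈ 47.73°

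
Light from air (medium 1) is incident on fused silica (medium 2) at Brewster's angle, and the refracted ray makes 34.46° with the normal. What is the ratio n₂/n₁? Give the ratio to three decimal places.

n₂/n₁ ≈ 1.457

θ_B + θ_t = 90°, so θ_B = 90° − 34.46° = 55.54°.
tan θ_B = n₂/n₁, so n₂/n₁ = tan 55.54° = 1.457.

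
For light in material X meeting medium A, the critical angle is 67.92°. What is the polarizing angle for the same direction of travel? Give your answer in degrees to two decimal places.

sin θ_c = n₂/n₁, so n₂/n₁ = sin 67.92° = 0.9267.
Brewster: tan θ_B = n₂/n₁ = 0.9267.
θ_B = arctan(0.9267) = 42.82°.

θ_B ≈ 42.82°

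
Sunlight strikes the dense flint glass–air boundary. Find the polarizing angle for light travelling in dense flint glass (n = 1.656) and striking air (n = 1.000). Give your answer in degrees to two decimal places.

Here n₂/n₁ = 1.000/1.656 = 0.6039, and Brewster's law gives tan θ_B = n₂/n₁.
So θ_B = arctan 0.6039 = 31.13°.

θ_B ≈ 31.13°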